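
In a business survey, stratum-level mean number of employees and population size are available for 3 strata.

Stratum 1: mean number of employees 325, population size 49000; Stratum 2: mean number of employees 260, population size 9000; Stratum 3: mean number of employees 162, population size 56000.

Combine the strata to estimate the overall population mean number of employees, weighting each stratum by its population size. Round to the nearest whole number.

Σ Nₕ·x̄ₕ = 325×49000 + 260×9000 + 162×56000
  = 15925000 + 2340000 + 9072000 = 27337000
Σ Nₕ = 49000 + 9000 + 56000 = 114000
Overall mean = 27337000 / 114000 = 239.79825

240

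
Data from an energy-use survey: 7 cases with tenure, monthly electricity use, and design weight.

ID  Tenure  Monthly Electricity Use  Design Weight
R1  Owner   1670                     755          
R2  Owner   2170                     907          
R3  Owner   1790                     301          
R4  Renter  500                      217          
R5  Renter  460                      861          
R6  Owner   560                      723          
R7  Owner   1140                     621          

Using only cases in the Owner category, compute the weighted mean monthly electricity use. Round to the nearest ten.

Owner rows: R1, R2, R3, R6, R7
Weighted sum = 1670×755 + 2170×907 + 1790×301 + 560×723 + 1140×621
  = 1260850 + 1968190 + 538790 + 404880 + 707940 = 4880650
Sum of weights = 755 + 907 + 301 + 723 + 621 = 3307
Weighted mean = 4880650 / 3307 = 1475.8542

1480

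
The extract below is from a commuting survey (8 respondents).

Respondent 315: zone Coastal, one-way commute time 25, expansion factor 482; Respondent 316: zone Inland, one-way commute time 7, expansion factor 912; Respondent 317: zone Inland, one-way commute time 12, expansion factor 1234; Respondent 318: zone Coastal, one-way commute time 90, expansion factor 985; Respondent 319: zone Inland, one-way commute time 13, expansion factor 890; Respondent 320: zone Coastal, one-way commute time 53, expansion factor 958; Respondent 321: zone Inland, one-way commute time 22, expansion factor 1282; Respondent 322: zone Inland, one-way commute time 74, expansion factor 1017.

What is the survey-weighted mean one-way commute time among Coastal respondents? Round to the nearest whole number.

62

Coastal rows: 315, 318, 320
Weighted sum = 25×482 + 90×985 + 53×958
  = 12050 + 88650 + 50774 = 151474
Sum of weights = 482 + 985 + 958 = 2425
Weighted mean = 151474 / 2425 = 62.463505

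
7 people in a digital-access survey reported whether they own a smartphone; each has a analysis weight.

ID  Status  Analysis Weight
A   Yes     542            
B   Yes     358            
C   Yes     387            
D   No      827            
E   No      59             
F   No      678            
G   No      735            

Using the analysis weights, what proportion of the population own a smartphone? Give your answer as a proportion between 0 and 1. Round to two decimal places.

Sum of weights for 'Yes' = 542 + 358 + 387 = 1287
Total weight = 542 + 358 + 387 + 827 + 59 + 678 + 735 = 3586
Weighted proportion = 1287 / 3586 = 0.35889571

0.36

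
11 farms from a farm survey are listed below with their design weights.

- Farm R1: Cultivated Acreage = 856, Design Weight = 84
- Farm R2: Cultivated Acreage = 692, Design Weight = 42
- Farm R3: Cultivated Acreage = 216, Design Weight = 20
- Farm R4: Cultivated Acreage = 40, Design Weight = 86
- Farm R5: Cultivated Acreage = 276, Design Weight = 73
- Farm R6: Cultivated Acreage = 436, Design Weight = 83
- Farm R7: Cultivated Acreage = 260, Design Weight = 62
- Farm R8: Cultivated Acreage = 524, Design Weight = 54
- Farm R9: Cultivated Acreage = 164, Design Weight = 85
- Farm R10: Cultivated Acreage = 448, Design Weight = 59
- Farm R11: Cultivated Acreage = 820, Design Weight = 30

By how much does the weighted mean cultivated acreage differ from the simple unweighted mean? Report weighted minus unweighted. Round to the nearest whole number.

-25

Unweighted sum = 856 + 692 + 216 + 40 + 276 + 436 + 260 + 524 + 164 + 448 + 820 = 4732
Unweighted mean = 4732 / 11 = 430.18182
Weighted sum = 856×84 + 692×42 + 216×20 + 40×86 + 276×73 + 436×83 + 260×62 + 524×54 + 164×85 + 448×59 + 820×30
  = 71904 + 29064 + 4320 + 3440 + 20148 + 36188 + 16120 + 28296 + 13940 + 26432 + 24600 = 274452
Sum of weights = 678
Weighted mean = 274452 / 678 = 404.79646
Difference (weighted minus unweighted) = -25.385358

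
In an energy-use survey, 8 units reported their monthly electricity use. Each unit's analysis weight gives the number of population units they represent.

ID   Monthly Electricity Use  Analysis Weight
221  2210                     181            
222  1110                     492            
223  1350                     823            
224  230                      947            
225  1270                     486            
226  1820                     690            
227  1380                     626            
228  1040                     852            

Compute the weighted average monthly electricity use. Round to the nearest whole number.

1157

Weighted sum = 2210×181 + 1110×492 + 1350×823 + 230×947 + 1270×486 + 1820×690 + 1380×626 + 1040×852
  = 400010 + 546120 + 1111050 + 217810 + 617220 + 1255800 + 863880 + 886080 = 5897970
Sum of weights = 5097
Weighted mean = 5897970 / 5097 = 1157.1454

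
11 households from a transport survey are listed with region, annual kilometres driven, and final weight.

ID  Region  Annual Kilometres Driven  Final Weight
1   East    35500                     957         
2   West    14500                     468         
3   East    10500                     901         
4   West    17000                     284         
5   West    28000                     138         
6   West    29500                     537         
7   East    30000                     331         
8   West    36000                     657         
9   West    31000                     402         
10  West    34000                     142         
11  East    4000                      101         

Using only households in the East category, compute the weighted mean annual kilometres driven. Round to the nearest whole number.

East rows: 1, 3, 7, 11
Weighted sum = 35500×957 + 10500×901 + 30000×331 + 4000×101
  = 33973500 + 9460500 + 9930000 + 404000 = 53768000
Sum of weights = 957 + 901 + 331 + 101 = 2290
Weighted mean = 53768000 / 2290 = 23479.476

23479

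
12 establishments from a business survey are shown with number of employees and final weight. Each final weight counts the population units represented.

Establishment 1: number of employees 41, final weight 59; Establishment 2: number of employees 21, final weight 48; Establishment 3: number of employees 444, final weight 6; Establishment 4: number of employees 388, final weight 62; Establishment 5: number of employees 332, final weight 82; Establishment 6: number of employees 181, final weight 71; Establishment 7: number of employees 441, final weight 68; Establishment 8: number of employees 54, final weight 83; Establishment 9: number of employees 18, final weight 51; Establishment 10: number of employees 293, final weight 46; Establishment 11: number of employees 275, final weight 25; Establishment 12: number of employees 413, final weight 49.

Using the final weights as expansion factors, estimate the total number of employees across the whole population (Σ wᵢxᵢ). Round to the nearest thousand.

146000

Weighted total = 41×59 + 21×48 + 444×6 + 388×62 + 332×82 + 181×71 + 441×68 + 54×83 + 18×51 + 293×46 + 275×25 + 413×49
  = 146200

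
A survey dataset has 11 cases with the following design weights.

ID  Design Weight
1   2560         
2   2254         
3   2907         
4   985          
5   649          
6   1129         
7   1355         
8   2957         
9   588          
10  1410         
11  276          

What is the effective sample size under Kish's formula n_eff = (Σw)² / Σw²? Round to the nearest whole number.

Σ wᵢ = 2560 + 2254 + 2907 + 985 + 649 + 1129 + 1355 + 2957 + 588 + 1410 + 276 = 17070
Σ wᵢ² = 35740726
n_eff = 17070² / 35740726 = 291384900 / 35740726 = 8.1527415

8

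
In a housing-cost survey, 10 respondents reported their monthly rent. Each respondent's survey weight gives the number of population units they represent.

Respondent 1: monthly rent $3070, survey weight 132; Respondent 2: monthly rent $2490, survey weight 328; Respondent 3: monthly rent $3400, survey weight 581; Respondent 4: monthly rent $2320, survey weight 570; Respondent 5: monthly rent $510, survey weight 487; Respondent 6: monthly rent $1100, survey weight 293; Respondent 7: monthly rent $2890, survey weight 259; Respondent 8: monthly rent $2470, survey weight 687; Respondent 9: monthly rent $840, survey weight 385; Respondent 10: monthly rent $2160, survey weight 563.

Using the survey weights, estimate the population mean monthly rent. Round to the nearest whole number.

Weighted sum = 3070×132 + 2490×328 + 3400×581 + 2320×570 + 510×487 + 1100×293 + 2890×259 + 2470×687 + 840×385 + 2160×563
  = 405240 + 816720 + 1975400 + 1322400 + 248370 + 322300 + 748510 + 1696890 + 323400 + 1216080 = 9075310
Sum of weights = 4285
Weighted mean = 9075310 / 4285 = 2117.9253

2118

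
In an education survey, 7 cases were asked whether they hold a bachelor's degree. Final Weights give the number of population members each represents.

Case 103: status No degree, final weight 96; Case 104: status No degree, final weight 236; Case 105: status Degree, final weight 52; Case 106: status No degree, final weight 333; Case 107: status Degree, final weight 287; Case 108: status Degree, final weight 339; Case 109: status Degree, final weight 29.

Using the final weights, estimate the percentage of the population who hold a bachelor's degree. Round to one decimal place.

Sum of weights for 'Degree' = 52 + 287 + 339 + 29 = 707
Total weight = 96 + 236 + 52 + 333 + 287 + 339 + 29 = 1372
Weighted proportion = 707 / 1372 = 0.51530612 → 51.530612%

51.5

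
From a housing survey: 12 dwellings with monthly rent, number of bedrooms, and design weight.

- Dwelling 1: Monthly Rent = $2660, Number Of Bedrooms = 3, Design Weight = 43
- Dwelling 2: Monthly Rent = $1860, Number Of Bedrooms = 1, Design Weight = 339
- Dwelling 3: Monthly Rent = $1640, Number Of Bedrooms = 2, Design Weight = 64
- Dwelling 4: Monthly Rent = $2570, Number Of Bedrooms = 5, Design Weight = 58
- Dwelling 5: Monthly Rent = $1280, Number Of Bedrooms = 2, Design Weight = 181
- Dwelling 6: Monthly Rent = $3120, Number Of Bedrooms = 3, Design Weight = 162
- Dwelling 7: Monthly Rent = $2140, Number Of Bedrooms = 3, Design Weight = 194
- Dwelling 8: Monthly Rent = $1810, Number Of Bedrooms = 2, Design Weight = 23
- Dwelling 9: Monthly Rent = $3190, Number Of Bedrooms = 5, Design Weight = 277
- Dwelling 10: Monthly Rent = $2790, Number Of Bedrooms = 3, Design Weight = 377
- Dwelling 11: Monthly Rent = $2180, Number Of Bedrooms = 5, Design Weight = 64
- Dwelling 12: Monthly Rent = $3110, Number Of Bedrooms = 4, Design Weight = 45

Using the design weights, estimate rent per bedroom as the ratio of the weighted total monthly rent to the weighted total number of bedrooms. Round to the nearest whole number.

820

Σ wᵢ·y = 4407780
Σ wᵢ·x = 3×43 + 1×339 + 2×64 + 5×58 + 2×181 + 3×162 + 3×194 + 2×23 + 5×277 + 3×377 + 5×64 + 4×45
  = 129 + 339 + 128 + 290 + 362 + 486 + 582 + 46 + 1385 + 1131 + 320 + 180 = 5378
Ratio = 4407780 / 5378 = 819.59464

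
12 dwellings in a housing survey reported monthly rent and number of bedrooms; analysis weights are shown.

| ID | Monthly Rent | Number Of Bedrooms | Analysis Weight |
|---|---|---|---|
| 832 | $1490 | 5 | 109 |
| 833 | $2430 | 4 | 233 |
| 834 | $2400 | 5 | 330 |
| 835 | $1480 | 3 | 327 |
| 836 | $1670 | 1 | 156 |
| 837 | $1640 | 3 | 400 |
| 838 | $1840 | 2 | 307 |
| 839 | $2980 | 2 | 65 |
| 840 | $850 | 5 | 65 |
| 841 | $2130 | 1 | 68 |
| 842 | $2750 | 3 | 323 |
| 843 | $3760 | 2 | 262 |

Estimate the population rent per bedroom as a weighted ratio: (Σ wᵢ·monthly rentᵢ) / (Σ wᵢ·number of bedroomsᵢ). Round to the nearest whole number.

Σ wᵢ·y = 1490×109 + 2430×233 + 2400×330 + 1480×327 + 1670×156 + 1640×400 + 1840×307 + 2980×65 + 850×65 + 2130×68 + 2750×323 + 3760×262
  = 162410 + 566190 + 792000 + 483960 + 260520 + 656000 + 564880 + 193700 + 55250 + 144840 + 888250 + 985120 = 5753120
Σ wᵢ·x = 5×109 + 4×233 + 5×330 + 3×327 + 1×156 + 3×400 + 2×307 + 2×65 + 5×65 + 1×68 + 3×323 + 2×262
  = 545 + 932 + 1650 + 981 + 156 + 1200 + 614 + 130 + 325 + 68 + 969 + 524 = 8094
Ratio = 5753120 / 8094 = 710.78824

711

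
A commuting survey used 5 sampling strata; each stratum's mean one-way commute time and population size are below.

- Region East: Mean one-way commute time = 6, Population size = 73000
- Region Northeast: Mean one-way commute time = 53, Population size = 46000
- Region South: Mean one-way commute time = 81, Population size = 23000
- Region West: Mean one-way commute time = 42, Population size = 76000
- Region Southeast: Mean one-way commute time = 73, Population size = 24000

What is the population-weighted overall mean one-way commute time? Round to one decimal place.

40.0

Σ Nₕ·x̄ₕ = 6×73000 + 53×46000 + 81×23000 + 42×76000 + 73×24000
  = 9683000
Σ Nₕ = 242000
Overall mean = 9683000 / 242000 = 40.012397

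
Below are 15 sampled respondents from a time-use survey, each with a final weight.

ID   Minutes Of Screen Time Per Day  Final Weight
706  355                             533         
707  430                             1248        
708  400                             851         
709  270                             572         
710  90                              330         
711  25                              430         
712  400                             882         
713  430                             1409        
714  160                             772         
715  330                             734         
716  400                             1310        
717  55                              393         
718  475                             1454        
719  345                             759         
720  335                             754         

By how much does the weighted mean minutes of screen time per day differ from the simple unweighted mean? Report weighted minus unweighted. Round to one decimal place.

48.8

Unweighted sum = 4500
Unweighted mean = 4500 / 15 = 300
Weighted sum = 4336265
Sum of weights = 12431
Weighted mean = 4336265 / 12431 = 348.82672
Difference (weighted minus unweighted) = 48.826724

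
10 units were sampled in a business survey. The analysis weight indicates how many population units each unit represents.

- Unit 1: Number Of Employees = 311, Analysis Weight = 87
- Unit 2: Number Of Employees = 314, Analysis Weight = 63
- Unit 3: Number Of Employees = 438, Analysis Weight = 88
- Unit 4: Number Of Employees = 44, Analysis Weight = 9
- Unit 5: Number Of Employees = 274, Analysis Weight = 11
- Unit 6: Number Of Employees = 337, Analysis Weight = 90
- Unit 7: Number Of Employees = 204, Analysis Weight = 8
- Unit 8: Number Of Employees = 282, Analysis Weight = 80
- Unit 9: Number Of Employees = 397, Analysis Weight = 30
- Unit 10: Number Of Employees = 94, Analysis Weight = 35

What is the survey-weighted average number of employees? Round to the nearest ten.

Weighted sum = 311×87 + 314×63 + 438×88 + 44×9 + 274×11 + 337×90 + 204×8 + 282×80 + 397×30 + 94×35
  = 27057 + 19782 + 38544 + 396 + 3014 + 30330 + 1632 + 22560 + 11910 + 3290 = 158515
Sum of weights = 87 + 63 + 88 + 9 + 11 + 90 + 8 + 80 + 30 + 35 = 501
Weighted mean = 158515 / 501 = 316.39721

320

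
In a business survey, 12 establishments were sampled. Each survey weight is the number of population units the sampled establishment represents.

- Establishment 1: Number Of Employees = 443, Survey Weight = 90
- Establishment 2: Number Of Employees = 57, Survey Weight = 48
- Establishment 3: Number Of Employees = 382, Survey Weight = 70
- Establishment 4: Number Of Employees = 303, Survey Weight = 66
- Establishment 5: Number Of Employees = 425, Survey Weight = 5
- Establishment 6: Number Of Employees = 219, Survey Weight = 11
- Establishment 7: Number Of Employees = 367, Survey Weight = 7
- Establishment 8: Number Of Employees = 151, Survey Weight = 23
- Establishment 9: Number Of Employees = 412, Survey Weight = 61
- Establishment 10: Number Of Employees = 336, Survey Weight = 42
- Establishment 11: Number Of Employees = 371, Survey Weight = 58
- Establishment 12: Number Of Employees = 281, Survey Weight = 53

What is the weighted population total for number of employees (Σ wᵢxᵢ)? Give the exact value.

175575

Weighted total = 443×90 + 57×48 + 382×70 + 303×66 + 425×5 + 219×11 + 367×7 + 151×23 + 412×61 + 336×42 + 371×58 + 281×53
  = 39870 + 2736 + 26740 + 19998 + 2125 + 2409 + 2569 + 3473 + 25132 + 14112 + 21518 + 14893 = 175575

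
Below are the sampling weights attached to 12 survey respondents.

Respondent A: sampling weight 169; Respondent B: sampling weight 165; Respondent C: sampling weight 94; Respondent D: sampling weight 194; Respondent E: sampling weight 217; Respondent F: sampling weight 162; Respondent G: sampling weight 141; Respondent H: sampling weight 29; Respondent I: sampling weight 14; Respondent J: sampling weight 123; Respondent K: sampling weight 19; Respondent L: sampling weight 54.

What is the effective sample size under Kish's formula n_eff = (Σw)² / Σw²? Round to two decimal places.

8.87

Σ wᵢ = 169 + 165 + 94 + 194 + 217 + 162 + 141 + 29 + 14 + 123 + 19 + 54 = 1381
Σ wᵢ² = 214915
n_eff = 1381² / 214915 = 1907161 / 214915 = 8.8740246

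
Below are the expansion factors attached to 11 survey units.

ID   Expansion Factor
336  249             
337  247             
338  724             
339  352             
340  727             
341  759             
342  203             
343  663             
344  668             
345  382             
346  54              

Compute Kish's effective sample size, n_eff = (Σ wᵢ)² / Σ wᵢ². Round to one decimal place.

8.6

Σ wᵢ = 249 + 247 + 724 + 352 + 727 + 759 + 203 + 663 + 668 + 382 + 54 = 5028
Σ wᵢ² = 2951542
n_eff = 5028² / 2951542 = 25280784 / 2951542 = 8.5652801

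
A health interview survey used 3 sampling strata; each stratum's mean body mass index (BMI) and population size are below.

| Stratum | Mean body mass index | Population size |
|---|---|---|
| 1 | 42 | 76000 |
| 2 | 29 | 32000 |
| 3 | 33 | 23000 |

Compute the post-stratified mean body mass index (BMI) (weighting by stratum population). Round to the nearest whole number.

37

Σ Nₕ·x̄ₕ = 42×76000 + 29×32000 + 33×23000
  = 3192000 + 928000 + 759000 = 4879000
Σ Nₕ = 131000
Overall mean = 4879000 / 131000 = 37.244275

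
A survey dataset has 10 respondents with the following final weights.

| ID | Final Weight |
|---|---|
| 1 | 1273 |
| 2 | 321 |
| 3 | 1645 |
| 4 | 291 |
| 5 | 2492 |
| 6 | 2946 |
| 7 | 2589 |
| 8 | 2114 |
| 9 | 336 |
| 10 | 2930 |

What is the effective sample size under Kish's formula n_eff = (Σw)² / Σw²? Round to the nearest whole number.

7

Σ wᵢ = 1273 + 321 + 1645 + 291 + 2492 + 2946 + 2589 + 2114 + 336 + 2930 = 16937
Σ wᵢ² = 1620529 + 103041 + 2706025 + 84681 + 6210064 + 8678916 + 6702921 + 4468996 + 112896 + 8584900 = 39272969
n_eff = 16937² / 39272969 = 286861969 / 39272969 = 7.3043107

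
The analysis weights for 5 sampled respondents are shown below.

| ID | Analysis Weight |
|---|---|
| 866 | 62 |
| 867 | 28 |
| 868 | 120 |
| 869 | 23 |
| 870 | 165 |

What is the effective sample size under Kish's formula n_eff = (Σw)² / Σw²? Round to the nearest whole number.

Σ wᵢ = 62 + 28 + 120 + 23 + 165 = 398
Σ wᵢ² = 3844 + 784 + 14400 + 529 + 27225 = 46782
n_eff = 398² / 46782 = 158404 / 46782 = 3.3860032

3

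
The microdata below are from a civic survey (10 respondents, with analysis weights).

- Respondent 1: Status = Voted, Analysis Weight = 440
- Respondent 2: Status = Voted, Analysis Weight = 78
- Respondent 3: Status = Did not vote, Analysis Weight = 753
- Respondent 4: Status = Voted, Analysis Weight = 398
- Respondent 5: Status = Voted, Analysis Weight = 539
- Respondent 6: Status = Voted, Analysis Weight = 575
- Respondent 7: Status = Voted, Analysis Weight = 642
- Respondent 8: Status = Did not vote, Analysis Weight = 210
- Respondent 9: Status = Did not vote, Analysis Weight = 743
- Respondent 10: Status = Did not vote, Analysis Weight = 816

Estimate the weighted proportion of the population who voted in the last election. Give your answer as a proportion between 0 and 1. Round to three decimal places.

Sum of weights for 'Voted' = 440 + 78 + 398 + 539 + 575 + 642 = 2672
Total weight = 440 + 78 + 753 + 398 + 539 + 575 + 642 + 210 + 743 + 816 = 5194
Weighted proportion = 2672 / 5194 = 0.51443974

0.514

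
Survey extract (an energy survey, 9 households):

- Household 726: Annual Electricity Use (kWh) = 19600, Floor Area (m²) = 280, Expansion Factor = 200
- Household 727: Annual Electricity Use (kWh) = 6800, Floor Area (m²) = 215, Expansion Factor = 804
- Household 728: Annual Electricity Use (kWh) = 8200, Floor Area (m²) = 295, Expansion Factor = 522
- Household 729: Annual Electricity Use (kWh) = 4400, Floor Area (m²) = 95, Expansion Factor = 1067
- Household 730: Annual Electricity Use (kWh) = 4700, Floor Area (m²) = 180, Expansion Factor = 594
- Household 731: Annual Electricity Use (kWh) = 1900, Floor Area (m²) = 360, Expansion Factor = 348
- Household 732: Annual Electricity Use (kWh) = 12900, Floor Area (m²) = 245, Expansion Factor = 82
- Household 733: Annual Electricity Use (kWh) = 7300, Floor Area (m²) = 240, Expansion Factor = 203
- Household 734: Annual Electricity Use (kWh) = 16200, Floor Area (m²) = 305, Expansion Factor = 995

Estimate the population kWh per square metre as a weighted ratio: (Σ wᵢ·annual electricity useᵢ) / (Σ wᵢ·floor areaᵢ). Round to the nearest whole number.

37

Σ wᵢ·y = 19600×200 + 6800×804 + 8200×522 + 4400×1067 + 4700×594 + 1900×348 + 12900×82 + 7300×203 + 16200×995
  = 40474100
Σ wᵢ·x = 1088700
Ratio = 40474100 / 1088700 = 37.176541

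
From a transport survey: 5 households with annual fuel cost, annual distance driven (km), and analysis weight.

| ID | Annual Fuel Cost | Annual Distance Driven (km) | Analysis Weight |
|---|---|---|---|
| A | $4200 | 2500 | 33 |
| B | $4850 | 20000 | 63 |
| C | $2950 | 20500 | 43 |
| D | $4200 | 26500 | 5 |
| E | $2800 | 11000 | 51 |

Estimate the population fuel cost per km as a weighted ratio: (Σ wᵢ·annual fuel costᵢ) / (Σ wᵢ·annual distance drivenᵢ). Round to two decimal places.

Σ wᵢ·y = 4200×33 + 4850×63 + 2950×43 + 4200×5 + 2800×51
  = 138600 + 305550 + 126850 + 21000 + 142800 = 734800
Σ wᵢ·x = 2500×33 + 20000×63 + 20500×43 + 26500×5 + 11000×51
  = 82500 + 1260000 + 881500 + 132500 + 561000 = 2917500
Ratio = 734800 / 2917500 = 0.25185947

0.25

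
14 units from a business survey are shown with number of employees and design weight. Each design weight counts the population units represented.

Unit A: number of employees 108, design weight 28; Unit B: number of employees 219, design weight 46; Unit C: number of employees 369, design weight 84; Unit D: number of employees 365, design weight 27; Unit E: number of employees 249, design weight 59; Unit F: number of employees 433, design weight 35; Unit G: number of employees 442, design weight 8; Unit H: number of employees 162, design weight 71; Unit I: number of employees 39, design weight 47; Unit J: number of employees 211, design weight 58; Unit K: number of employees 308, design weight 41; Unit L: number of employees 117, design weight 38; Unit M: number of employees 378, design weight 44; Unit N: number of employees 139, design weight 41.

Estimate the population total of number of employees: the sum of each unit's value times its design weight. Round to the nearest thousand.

152000

Weighted total = 152309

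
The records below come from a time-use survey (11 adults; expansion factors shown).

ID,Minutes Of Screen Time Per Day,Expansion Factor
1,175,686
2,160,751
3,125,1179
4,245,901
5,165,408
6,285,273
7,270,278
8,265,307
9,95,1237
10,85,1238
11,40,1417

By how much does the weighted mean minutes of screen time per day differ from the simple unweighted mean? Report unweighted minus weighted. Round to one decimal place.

Unweighted sum = 175 + 160 + 125 + 245 + 165 + 285 + 270 + 265 + 95 + 85 + 40 = 1910
Unweighted mean = 1910 / 11 = 173.63636
Weighted sum = 1189295
Sum of weights = 686 + 751 + 1179 + 901 + 408 + 273 + 278 + 307 + 1237 + 1238 + 1417 = 8675
Weighted mean = 1189295 / 8675 = 137.09452
Difference (unweighted minus weighted) = 36.541839

36.5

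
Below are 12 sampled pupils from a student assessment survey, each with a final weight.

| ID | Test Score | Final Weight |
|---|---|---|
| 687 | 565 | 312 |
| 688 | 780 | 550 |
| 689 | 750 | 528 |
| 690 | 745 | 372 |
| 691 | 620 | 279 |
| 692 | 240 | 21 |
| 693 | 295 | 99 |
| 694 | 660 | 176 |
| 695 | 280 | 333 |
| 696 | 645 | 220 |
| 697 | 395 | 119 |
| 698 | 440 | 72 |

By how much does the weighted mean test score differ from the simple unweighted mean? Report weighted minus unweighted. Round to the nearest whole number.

Unweighted sum = 565 + 780 + 750 + 745 + 620 + 240 + 295 + 660 + 280 + 645 + 395 + 440 = 6415
Unweighted mean = 6415 / 12 = 534.58333
Weighted sum = 1915630
Sum of weights = 3081
Weighted mean = 1915630 / 3081 = 621.75592
Difference (weighted minus unweighted) = 87.17259

87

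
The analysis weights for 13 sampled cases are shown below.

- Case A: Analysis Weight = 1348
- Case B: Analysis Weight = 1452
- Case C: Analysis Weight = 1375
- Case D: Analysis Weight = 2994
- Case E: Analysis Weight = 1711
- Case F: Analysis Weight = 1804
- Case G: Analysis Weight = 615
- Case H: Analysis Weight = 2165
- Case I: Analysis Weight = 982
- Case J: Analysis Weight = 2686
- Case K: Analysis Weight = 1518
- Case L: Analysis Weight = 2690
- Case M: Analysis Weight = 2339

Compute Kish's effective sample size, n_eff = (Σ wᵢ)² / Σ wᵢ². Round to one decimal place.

11.4

Σ wᵢ = 23679
Σ wᵢ² = 49217721
n_eff = 23679² / 49217721 = 560695041 / 49217721 = 11.392137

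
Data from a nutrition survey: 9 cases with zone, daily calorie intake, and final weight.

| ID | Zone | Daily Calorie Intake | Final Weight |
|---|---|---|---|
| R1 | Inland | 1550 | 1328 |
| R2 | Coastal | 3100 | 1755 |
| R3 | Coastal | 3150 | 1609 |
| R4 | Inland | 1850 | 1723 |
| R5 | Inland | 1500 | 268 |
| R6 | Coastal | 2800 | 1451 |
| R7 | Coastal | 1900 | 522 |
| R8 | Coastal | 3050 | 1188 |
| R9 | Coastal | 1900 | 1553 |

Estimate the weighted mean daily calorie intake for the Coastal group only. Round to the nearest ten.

2740

Coastal rows: R2, R3, R6, R7, R8, R9
Weighted sum = 3100×1755 + 3150×1609 + 2800×1451 + 1900×522 + 3050×1188 + 1900×1553
  = 5440500 + 5068350 + 4062800 + 991800 + 3623400 + 2950700 = 22137550
Sum of weights = 1755 + 1609 + 1451 + 522 + 1188 + 1553 = 8078
Weighted mean = 22137550 / 8078 = 2740.4741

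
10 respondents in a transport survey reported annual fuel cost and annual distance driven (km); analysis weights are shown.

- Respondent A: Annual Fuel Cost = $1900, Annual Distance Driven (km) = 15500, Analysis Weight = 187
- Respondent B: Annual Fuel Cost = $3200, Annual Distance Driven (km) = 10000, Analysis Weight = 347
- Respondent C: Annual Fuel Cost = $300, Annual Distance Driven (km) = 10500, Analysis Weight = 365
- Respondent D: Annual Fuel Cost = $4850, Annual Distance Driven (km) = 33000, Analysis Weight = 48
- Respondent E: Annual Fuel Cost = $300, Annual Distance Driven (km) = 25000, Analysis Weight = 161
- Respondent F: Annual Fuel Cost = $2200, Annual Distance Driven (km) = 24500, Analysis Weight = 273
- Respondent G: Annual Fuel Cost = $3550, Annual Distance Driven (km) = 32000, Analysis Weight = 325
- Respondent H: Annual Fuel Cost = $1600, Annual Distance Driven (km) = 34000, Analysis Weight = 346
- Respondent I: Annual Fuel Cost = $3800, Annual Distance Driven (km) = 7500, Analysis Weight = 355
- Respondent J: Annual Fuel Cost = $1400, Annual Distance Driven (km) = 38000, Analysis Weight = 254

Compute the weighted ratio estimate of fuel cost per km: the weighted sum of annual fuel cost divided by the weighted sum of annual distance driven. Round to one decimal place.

0.1

Σ wᵢ·y = 1900×187 + 3200×347 + 300×365 + 4850×48 + 300×161 + 2200×273 + 3550×325 + 1600×346 + 3800×355 + 1400×254
  = 355300 + 1110400 + 109500 + 232800 + 48300 + 600600 + 1153750 + 553600 + 1349000 + 355600 = 5868850
Σ wᵢ·x = 15500×187 + 10000×347 + 10500×365 + 33000×48 + 25000×161 + 24500×273 + 32000×325 + 34000×346 + 7500×355 + 38000×254
  = 56977000
Ratio = 5868850 / 56977000 = 0.10300384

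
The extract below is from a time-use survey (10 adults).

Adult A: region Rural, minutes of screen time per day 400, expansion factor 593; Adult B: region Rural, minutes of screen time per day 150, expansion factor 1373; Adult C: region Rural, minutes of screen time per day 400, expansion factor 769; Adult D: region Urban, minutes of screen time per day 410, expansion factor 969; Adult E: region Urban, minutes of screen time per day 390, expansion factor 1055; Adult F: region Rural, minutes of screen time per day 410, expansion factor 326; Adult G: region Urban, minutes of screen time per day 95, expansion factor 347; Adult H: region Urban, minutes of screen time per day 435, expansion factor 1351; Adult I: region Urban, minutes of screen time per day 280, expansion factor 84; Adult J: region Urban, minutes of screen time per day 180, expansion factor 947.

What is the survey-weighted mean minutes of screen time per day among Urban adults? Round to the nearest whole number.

Urban rows: D, E, G, H, I, J
Weighted sum = 410×969 + 390×1055 + 95×347 + 435×1351 + 280×84 + 180×947
  = 397290 + 411450 + 32965 + 587685 + 23520 + 170460 = 1623370
Sum of weights = 969 + 1055 + 347 + 1351 + 84 + 947 = 4753
Weighted mean = 1623370 / 4753 = 341.54639

342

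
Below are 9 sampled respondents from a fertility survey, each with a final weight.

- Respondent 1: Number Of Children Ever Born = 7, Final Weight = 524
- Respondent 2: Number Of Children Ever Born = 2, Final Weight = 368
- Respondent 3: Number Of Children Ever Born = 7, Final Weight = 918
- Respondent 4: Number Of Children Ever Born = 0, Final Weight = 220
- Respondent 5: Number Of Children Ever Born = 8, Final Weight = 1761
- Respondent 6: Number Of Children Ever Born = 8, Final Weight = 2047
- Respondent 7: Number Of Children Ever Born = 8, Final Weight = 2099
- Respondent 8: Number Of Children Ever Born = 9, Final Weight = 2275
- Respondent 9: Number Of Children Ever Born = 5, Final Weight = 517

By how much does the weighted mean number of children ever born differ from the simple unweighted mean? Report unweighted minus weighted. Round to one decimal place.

-1.6

Unweighted sum = 7 + 2 + 7 + 0 + 8 + 8 + 8 + 9 + 5 = 54
Unweighted mean = 54 / 9 = 6
Weighted sum = 7×524 + 2×368 + 7×918 + 0×220 + 8×1761 + 8×2047 + 8×2099 + 9×2275 + 5×517
  = 3668 + 736 + 6426 + 0 + 14088 + 16376 + 16792 + 20475 + 2585 = 81146
Sum of weights = 524 + 368 + 918 + 220 + 1761 + 2047 + 2099 + 2275 + 517 = 10729
Weighted mean = 81146 / 10729 = 7.5632398
Difference (unweighted minus weighted) = -1.5632398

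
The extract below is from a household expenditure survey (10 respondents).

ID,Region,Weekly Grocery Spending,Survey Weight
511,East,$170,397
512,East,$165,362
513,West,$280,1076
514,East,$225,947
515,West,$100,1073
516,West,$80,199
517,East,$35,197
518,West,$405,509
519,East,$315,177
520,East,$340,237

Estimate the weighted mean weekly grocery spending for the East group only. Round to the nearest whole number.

209

East rows: 511, 512, 514, 517, 519, 520
Weighted sum = 170×397 + 165×362 + 225×947 + 35×197 + 315×177 + 340×237
  = 67490 + 59730 + 213075 + 6895 + 55755 + 80580 = 483525
Sum of weights = 397 + 362 + 947 + 197 + 177 + 237 = 2317
Weighted mean = 483525 / 2317 = 208.6858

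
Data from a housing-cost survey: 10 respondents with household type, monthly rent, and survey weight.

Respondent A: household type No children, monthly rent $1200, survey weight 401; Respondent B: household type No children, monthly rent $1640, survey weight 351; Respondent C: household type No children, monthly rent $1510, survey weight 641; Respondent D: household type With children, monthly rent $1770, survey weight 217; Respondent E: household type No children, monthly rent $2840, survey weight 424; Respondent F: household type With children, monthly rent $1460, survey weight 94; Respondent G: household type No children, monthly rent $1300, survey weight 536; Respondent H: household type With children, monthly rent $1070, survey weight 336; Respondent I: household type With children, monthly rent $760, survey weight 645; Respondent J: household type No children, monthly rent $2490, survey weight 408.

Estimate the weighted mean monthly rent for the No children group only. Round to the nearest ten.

No children rows: A, B, C, E, G, J
Weighted sum = 1200×401 + 1640×351 + 1510×641 + 2840×424 + 1300×536 + 2490×408
  = 481200 + 575640 + 967910 + 1204160 + 696800 + 1015920 = 4941630
Sum of weights = 401 + 351 + 641 + 424 + 536 + 408 = 2761
Weighted mean = 4941630 / 2761 = 1789.7972

1790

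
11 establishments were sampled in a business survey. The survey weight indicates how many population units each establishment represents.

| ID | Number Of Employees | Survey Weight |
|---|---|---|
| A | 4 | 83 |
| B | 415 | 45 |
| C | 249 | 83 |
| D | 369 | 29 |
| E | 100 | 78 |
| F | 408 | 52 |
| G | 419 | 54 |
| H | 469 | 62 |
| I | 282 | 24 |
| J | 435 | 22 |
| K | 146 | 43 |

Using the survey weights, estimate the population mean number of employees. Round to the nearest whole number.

Weighted sum = 4×83 + 415×45 + 249×83 + 369×29 + 100×78 + 408×52 + 419×54 + 469×62 + 282×24 + 435×22 + 146×43
  = 332 + 18675 + 20667 + 10701 + 7800 + 21216 + 22626 + 29078 + 6768 + 9570 + 6278 = 153711
Sum of weights = 83 + 45 + 83 + 29 + 78 + 52 + 54 + 62 + 24 + 22 + 43 = 575
Weighted mean = 153711 / 575 = 267.32348

267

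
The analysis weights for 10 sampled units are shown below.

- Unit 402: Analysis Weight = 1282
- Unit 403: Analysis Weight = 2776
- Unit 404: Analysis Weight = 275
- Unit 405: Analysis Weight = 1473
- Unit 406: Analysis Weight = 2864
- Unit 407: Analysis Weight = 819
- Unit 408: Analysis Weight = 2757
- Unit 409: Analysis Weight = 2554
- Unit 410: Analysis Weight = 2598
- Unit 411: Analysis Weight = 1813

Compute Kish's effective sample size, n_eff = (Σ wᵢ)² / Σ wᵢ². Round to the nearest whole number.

8

Σ wᵢ = 1282 + 2776 + 275 + 1473 + 2864 + 819 + 2757 + 2554 + 2598 + 1813 = 19211
Σ wᵢ² = 1643524 + 7706176 + 75625 + 2169729 + 8202496 + 670761 + 7601049 + 6522916 + 6749604 + 3286969 = 44628849
n_eff = 19211² / 44628849 = 369062521 / 44628849 = 8.2695953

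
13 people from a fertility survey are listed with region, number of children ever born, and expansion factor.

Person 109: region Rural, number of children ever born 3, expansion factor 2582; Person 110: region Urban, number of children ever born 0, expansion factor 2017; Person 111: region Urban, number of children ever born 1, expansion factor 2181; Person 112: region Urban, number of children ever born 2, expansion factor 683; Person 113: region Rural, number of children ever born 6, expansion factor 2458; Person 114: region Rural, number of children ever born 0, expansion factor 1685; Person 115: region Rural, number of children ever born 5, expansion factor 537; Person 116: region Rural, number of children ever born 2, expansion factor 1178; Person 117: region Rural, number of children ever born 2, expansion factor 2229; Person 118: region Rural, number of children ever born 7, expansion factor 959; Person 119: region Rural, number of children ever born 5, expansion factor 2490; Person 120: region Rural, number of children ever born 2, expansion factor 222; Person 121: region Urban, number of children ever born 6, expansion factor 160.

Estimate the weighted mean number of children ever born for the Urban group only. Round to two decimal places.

0.89

Urban rows: 110, 111, 112, 121
Weighted sum = 0×2017 + 1×2181 + 2×683 + 6×160
  = 0 + 2181 + 1366 + 960 = 4507
Sum of weights = 2017 + 2181 + 683 + 160 = 5041
Weighted mean = 4507 / 5041 = 0.89406864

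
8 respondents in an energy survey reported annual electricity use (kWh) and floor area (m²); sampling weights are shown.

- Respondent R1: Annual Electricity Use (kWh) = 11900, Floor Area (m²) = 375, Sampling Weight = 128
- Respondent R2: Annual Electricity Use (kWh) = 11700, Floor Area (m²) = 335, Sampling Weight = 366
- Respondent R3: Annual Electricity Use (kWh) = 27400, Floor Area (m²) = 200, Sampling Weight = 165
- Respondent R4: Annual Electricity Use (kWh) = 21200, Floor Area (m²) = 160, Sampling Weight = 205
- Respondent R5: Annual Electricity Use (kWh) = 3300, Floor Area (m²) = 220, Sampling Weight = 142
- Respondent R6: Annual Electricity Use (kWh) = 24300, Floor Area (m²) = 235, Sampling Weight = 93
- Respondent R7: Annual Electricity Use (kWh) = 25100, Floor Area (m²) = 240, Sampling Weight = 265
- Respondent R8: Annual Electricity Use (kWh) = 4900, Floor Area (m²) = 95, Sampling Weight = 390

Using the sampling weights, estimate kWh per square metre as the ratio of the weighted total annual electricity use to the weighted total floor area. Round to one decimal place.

Σ wᵢ·y = 11900×128 + 11700×366 + 27400×165 + 21200×205 + 3300×142 + 24300×93 + 25100×265 + 4900×390
  = 1523200 + 4282200 + 4521000 + 4346000 + 468600 + 2259900 + 6651500 + 1911000 = 25963400
Σ wᵢ·x = 375×128 + 335×366 + 200×165 + 160×205 + 220×142 + 235×93 + 240×265 + 95×390
  = 48000 + 122610 + 33000 + 32800 + 31240 + 21855 + 63600 + 37050 = 390155
Ratio = 25963400 / 390155 = 66.546373

66.5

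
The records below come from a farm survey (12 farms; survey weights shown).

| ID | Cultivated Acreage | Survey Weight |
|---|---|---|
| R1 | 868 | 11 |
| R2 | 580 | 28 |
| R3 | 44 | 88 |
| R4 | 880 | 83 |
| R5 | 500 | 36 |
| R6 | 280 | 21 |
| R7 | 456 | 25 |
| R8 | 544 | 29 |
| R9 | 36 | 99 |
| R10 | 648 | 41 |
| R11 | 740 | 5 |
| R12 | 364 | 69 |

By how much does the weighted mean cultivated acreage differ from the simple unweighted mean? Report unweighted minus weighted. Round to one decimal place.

Unweighted sum = 5940
Unweighted mean = 5940 / 12 = 495
Weighted sum = 868×11 + 580×28 + 44×88 + 880×83 + 500×36 + 280×21 + 456×25 + 544×29 + 36×99 + 648×41 + 740×5 + 364×69
  = 212704
Sum of weights = 11 + 28 + 88 + 83 + 36 + 21 + 25 + 29 + 99 + 41 + 5 + 69 = 535
Weighted mean = 212704 / 535 = 397.57757
Difference (unweighted minus weighted) = 97.42243

97.4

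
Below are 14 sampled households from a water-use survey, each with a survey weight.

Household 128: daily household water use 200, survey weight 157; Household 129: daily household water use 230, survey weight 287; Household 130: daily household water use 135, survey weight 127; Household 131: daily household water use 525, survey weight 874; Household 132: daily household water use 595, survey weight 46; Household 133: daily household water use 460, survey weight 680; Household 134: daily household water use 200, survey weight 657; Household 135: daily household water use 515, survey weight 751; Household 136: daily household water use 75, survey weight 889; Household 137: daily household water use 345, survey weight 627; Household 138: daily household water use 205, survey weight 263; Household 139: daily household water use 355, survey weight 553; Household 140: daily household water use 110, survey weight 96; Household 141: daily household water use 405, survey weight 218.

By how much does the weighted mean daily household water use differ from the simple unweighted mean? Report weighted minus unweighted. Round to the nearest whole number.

Unweighted sum = 4355
Unweighted mean = 4355 / 14 = 311.07143
Weighted sum = 2063810
Sum of weights = 6225
Weighted mean = 2063810 / 6225 = 331.53574
Difference (weighted minus unweighted) = 20.464314

20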